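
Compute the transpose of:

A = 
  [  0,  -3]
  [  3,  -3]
Aᵀ = 
  [  0,   3]
  [ -3,  -3]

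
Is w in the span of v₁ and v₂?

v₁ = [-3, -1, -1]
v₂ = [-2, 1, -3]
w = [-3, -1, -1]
Yes

Form the augmented matrix and row-reduce:
[v₁|v₂|w] = 
  [ -3,  -2,  -3]
  [ -1,   1,  -1]
  [ -1,  -3,  -1]
R2 → R2 - (1/3)·R1
R3 → R3 - (1/3)·R1
R3 → R3 + (7/5)·R2
REF = 
  [ -3,  -2,  -3]
  [  0, 5/3,   0]
  [  0,   0,   0]

No row of the form [0 0 | nonzero], so the system is consistent. Back-substitution gives c₁ = 1, c₂ = 0: w = (1)·v₁ + (0)·v₂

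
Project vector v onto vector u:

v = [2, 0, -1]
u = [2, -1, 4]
v·u = (2)(2) + (0)(-1) + (-1)(4) = 0
u·u = (2)² + (-1)² + (4)² = 21
proj_u(v) = (v·u / u·u) × u = (0/21) × u = (0) × u

proj_u(v) = [0, 0, 0]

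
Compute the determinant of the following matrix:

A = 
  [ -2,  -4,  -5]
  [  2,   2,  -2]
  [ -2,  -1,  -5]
-42

Cofactor expansion along row 1:
det(A) = (-2)·((2)(-5) - (-2)(-1)) - (-4)·((2)(-5) - (-2)(-2)) + (-5)·((2)(-1) - (2)(-2))
  = (-2)(-12) - (-4)(-14) + (-5)(2)
  = -42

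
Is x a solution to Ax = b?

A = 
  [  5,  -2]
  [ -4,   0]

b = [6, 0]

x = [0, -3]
Yes

Ax = [6, 0] = b ✓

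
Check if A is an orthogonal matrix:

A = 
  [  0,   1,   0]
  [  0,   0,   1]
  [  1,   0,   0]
Yes

AᵀA = 
  [  1,   0,   0]
  [  0,   1,   0]
  [  0,   0,   1]
= I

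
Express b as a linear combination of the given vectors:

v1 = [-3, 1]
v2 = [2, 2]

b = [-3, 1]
c1 = 1, c2 = 0

b = 1·v1 + 0·v2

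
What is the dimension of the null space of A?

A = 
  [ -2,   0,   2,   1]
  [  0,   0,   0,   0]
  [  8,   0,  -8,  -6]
nullity(A) = 2

Row reduce:
R3 → R3 + (4)·R1
Swap R2 ↔ R3
REF = 
  [ -2,   0,   2,   1]
  [  0,   0,   0,  -2]
  [  0,   0,   0,   0]
Pivot columns: 1, 4 → 2 pivots.
rank(A) = 2, so nullity(A) = 4 - 2 = 2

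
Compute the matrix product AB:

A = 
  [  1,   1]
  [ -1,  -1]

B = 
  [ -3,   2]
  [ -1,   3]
AB = 
  [ -4,   5]
  [  4,  -5]

A is 2×2 and B is 2×2, so AB is 2×2. Each entry is (row of A)·(column of B):
AB[1,1] = (1)(-3) + (1)(-1) = -4
AB[1,2] = (1)(2) + (1)(3) = 5
AB[2,1] = (-1)(-3) + (-1)(-1) = 4
AB[2,2] = (-1)(2) + (-1)(3) = -5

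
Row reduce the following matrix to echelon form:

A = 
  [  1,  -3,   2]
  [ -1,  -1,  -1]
Row operations:
R2 → R2 + (1)·R1

Resulting echelon form:
REF = 
  [  1,  -3,   2]
  [  0,  -4,   1]

Rank = 2 (number of non-zero pivot rows).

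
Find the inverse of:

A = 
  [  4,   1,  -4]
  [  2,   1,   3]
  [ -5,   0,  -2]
det(A) = (4)·((1)(-2) - (3)(0)) - (1)·((2)(-2) - (3)(-5)) + (-4)·((2)(0) - (1)(-5))
  = (4)(-2) - (1)(11) + (-4)(5)
  = -39
det(A) = -39 ≠ 0, so A is invertible.

Cofactors Cᵢⱼ = (-1)ⁱ⁺ʲ·Mᵢⱼ:
C = 
  [ -2, -11,   5]
  [  2, -28,  -5]
  [  7, -20,   2]

adj(A) = Cᵀ:
adj(A) = 
  [ -2,   2,   7]
  [-11, -28, -20]
  [  5,  -5,   2]

A⁻¹ = (-1/39) · adj(A):
A⁻¹ = 
  [ 2/39, -2/39, -7/39]
  [11/39, 28/39, 20/39]
  [-5/39,  5/39, -2/39]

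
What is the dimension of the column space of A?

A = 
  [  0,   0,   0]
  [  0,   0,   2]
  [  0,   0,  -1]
dim(Col(A)) = 1

Row reduce:
Swap R1 ↔ R2
R3 → R3 + (1/2)·R1
REF = 
  [  0,   0,   2]
  [  0,   0,   0]
  [  0,   0,   0]
Pivot columns: 3 → 1 pivot.
dim(Col(A)) = number of pivot columns = 1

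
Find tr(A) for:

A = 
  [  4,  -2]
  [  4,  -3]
1

tr(A) = 4 + -3 = 1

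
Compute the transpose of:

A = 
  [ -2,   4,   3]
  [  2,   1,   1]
Aᵀ = 
  [ -2,   2]
  [  4,   1]
  [  3,   1]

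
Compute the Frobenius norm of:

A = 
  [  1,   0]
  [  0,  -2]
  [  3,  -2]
||A||_F = 4.243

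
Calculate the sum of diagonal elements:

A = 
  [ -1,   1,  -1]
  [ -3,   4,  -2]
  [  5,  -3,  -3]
0

tr(A) = -1 + 4 + -3 = 0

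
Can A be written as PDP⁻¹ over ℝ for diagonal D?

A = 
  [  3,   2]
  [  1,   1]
Yes

tr(A) = 4, det(A) = 1
Characteristic polynomial: λ² - tr(A)λ + det(A) = λ² - 4λ + 1
λ² - 4λ + 1 = 0  ⇒  λ = (4 ± √((-4)² - 4·(1)))/2 = (4 ± √(12))/2
  = 2 + √3,  2 - √3
Eigenvalues: 2 + √3, 2 - √3  (≈ 3.732, 0.2679)
The two irrational eigenvalues are distinct (simple), so each has alg. mult. = geom. mult. = 1.
Sum of geometric multiplicities equals n, so A has n independent eigenvectors.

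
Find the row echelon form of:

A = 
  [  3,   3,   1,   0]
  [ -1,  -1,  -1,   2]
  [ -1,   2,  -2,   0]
Row operations:
R2 → R2 + (1/3)·R1
R3 → R3 + (1/3)·R1
Swap R2 ↔ R3

Resulting echelon form:
REF = 
  [   3,    3,    1,    0]
  [   0,    3, -5/3,    0]
  [   0,    0, -2/3,    2]

Rank = 3 (number of non-zero pivot rows).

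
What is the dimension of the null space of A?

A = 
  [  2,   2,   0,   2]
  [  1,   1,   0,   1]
nullity(A) = 3

Row reduce:
R2 → R2 - (1/2)·R1
REF = 
  [  2,   2,   0,   2]
  [  0,   0,   0,   0]
Pivot columns: 1 → 1 pivot.
rank(A) = 1, so nullity(A) = 4 - 1 = 3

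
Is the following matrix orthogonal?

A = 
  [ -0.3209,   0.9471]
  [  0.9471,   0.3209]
Yes

AᵀA = 
  [  1,   0]
  [  0,   1]
≈ I (equal to I up to the 4-dp rounding of the entries)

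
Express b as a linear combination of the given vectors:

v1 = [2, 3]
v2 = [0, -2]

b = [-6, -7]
c1 = -3, c2 = -1

b = -3·v1 + -1·v2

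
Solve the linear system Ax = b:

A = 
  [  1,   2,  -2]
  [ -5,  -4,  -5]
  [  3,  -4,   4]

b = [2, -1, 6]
x = [2, -1, -1]

Row reduce the augmented matrix [A|b]:
R2 → R2 + (5)·R1
R3 → R3 - (3)·R1
R3 → R3 + (5/3)·R2
REF = 
  [  1,   2,  -2,   2]
  [  0,   6, -15,   9]
  [  0,   0, -15,  15]

Back-substitution:
x₃ = 15 / (-15) = -1
x₂ = (9 - (-15)(-1)) / 6 = -1
x₁ = (2 - (2)(-1) - (-2)(-1)) / 1 = 2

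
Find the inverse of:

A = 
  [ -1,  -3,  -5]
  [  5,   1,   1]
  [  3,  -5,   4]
det(A) = (-1)·((1)(4) - (1)(-5)) - (-3)·((5)(4) - (1)(3)) + (-5)·((5)(-5) - (1)(3))
  = (-1)(9) - (-3)(17) + (-5)(-28)
  = 182
det(A) = 182 ≠ 0, so A is invertible.

Cofactors Cᵢⱼ = (-1)ⁱ⁺ʲ·Mᵢⱼ:
C = 
  [  9, -17, -28]
  [ 37,  11, -14]
  [  2, -24,  14]

adj(A) = Cᵀ:
adj(A) = 
  [  9,  37,   2]
  [-17,  11, -24]
  [-28, -14,  14]

A⁻¹ = (1/182) · adj(A):
A⁻¹ = 
  [  9/182,  37/182,    1/91]
  [-17/182,  11/182,  -12/91]
  [  -2/13,   -1/13,    1/13]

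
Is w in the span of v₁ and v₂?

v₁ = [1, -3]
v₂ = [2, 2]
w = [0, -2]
Yes

Form the augmented matrix and row-reduce:
[v₁|v₂|w] = 
  [  1,   2,   0]
  [ -3,   2,  -2]
R2 → R2 + (3)·R1
REF = 
  [  1,   2,   0]
  [  0,   8,  -2]

No row of the form [0 0 | nonzero], so the system is consistent. Back-substitution gives c₁ = 1/2, c₂ = -1/4: w = (1/2)·v₁ + (-1/4)·v₂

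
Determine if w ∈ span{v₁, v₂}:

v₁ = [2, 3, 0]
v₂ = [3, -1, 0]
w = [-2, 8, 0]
Yes

Form the augmented matrix and row-reduce:
[v₁|v₂|w] = 
  [  2,   3,  -2]
  [  3,  -1,   8]
  [  0,   0,   0]
R2 → R2 - (3/2)·R1
REF = 
  [    2,     3,    -2]
  [    0, -11/2,    11]
  [    0,     0,     0]

No row of the form [0 0 | nonzero], so the system is consistent. Back-substitution gives c₁ = 2, c₂ = -2: w = (2)·v₁ + (-2)·v₂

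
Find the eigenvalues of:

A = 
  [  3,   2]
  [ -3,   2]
λ = (5 + i√23)/2, (5 - i√23)/2  (≈ 2.5 + 2.398i, 2.5 - 2.398i)

tr(A) = 5, det(A) = 12
Characteristic polynomial: λ² - tr(A)λ + det(A) = λ² - 5λ + 12
λ² - 5λ + 12 = 0  ⇒  λ = (5 ± √((-5)² - 4·(12)))/2 = (5 ± √(-23))/2
  = (5 + i√23)/2,  (5 - i√23)/2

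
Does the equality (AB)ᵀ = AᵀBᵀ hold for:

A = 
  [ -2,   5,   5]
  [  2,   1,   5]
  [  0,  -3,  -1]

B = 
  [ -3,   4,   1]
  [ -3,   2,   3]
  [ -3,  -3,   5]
No

(AB)ᵀ = 
  [-24, -24,  12]
  [-13,  -5,  -3]
  [ 38,  30, -14]

AᵀBᵀ = 
  [ 14,  10,   0]
  [-14, -22, -33]
  [  4,  -8, -35]

The two matrices differ, so (AB)ᵀ ≠ AᵀBᵀ in general. The correct identity is (AB)ᵀ = BᵀAᵀ.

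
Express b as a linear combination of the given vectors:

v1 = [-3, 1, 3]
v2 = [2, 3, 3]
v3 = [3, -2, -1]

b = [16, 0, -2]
c1 = -2, c2 = 2, c3 = 2

b = -2·v1 + 2·v2 + 2·v3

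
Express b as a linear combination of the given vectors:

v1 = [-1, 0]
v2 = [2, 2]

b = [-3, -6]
c1 = -3, c2 = -3

b = -3·v1 + -3·v2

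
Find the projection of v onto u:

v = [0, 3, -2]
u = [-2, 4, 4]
v·u = (0)(-2) + (3)(4) + (-2)(4) = 4
u·u = (-2)² + (4)² + (4)² = 36
proj_u(v) = (v·u / u·u) × u = (4/36) × u = (1/9) × u

proj_u(v) = [-2/9, 4/9, 4/9]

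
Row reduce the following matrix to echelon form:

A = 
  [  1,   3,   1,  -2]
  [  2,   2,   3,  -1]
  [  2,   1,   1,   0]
Row operations:
R2 → R2 - (2)·R1
R3 → R3 - (2)·R1
R3 → R3 - (5/4)·R2

Resulting echelon form:
REF = 
  [   1,    3,    1,   -2]
  [   0,   -4,    1,    3]
  [   0,    0, -9/4,  1/4]

Rank = 3 (number of non-zero pivot rows).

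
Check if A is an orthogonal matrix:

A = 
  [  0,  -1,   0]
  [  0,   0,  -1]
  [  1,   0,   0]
Yes

AᵀA = 
  [  1,   0,   0]
  [  0,   1,   0]
  [  0,   0,   1]
= I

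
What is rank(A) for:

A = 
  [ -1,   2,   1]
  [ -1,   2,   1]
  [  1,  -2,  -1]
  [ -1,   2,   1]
rank(A) = 1

Row reduce:
R2 → R2 - (1)·R1
R3 → R3 + (1)·R1
R4 → R4 - (1)·R1
REF = 
  [ -1,   2,   1]
  [  0,   0,   0]
  [  0,   0,   0]
  [  0,   0,   0]
Pivot columns: 1 → 1 pivot.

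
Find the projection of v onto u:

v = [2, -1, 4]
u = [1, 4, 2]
v·u = (2)(1) + (-1)(4) + (4)(2) = 6
u·u = (1)² + (4)² + (2)² = 21
proj_u(v) = (v·u / u·u) × u = (6/21) × u = (2/7) × u

proj_u(v) = [2/7, 8/7, 4/7]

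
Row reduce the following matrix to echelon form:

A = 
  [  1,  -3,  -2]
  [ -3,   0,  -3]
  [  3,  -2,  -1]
Row operations:
R2 → R2 + (3)·R1
R3 → R3 - (3)·R1
R3 → R3 + (7/9)·R2

Resulting echelon form:
REF = 
  [  1,  -3,  -2]
  [  0,  -9,  -9]
  [  0,   0,  -2]

Rank = 3 (number of non-zero pivot rows).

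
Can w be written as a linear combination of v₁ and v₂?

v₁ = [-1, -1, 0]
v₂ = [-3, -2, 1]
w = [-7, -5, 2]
Yes

Form the augmented matrix and row-reduce:
[v₁|v₂|w] = 
  [ -1,  -3,  -7]
  [ -1,  -2,  -5]
  [  0,   1,   2]
R2 → R2 - (1)·R1
R3 → R3 - (1)·R2
REF = 
  [ -1,  -3,  -7]
  [  0,   1,   2]
  [  0,   0,   0]

No row of the form [0 0 | nonzero], so the system is consistent. Back-substitution gives c₁ = 1, c₂ = 2: w = (1)·v₁ + (2)·v₂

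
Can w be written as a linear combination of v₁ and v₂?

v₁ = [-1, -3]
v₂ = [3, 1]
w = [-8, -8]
Yes

Form the augmented matrix and row-reduce:
[v₁|v₂|w] = 
  [ -1,   3,  -8]
  [ -3,   1,  -8]
R2 → R2 - (3)·R1
REF = 
  [ -1,   3,  -8]
  [  0,  -8,  16]

No row of the form [0 0 | nonzero], so the system is consistent. Back-substitution gives c₁ = 2, c₂ = -2: w = (2)·v₁ + (-2)·v₂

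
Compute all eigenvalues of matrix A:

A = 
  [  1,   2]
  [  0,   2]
tr(A) = 3, det(A) = 2
Characteristic polynomial: λ² - tr(A)λ + det(A) = λ² - 3λ + 2
λ² - 3λ + 2 = (λ - 1)(λ - 2)

λ = 2, 1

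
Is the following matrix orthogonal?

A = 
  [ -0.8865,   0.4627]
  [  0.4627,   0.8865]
Yes

AᵀA = 
  [  1,   0]
  [  0,   1]
≈ I (equal to I up to the 4-dp rounding of the entries)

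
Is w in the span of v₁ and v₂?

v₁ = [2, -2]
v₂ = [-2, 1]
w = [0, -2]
Yes

Form the augmented matrix and row-reduce:
[v₁|v₂|w] = 
  [  2,  -2,   0]
  [ -2,   1,  -2]
R2 → R2 + (1)·R1
REF = 
  [  2,  -2,   0]
  [  0,  -1,  -2]

No row of the form [0 0 | nonzero], so the system is consistent. Back-substitution gives c₁ = 2, c₂ = 2: w = (2)·v₁ + (2)·v₂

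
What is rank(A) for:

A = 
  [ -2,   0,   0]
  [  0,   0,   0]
Row reduce:
(no row operations needed)
REF = 
  [ -2,   0,   0]
  [  0,   0,   0]
Pivot columns: 1 → 1 pivot.

rank(A) = 1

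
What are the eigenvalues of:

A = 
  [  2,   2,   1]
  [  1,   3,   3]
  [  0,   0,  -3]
Characteristic polynomial: det(λI - A) = λ³ - 2λ² - 11λ + 12
Testing integer divisors of the constant term: p(1) = 0, so (λ - 1) is a factor:
p(λ) = (λ - 1)(λ² - λ - 12)
λ² - λ - 12 = (λ + 3)(λ - 4)

λ = 1, 4, -3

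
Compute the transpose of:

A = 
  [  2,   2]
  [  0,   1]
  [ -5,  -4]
Aᵀ = 
  [  2,   0,  -5]
  [  2,   1,  -4]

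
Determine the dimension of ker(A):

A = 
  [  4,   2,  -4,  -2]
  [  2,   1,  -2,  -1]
nullity(A) = 3

Row reduce:
R2 → R2 - (1/2)·R1
REF = 
  [  4,   2,  -4,  -2]
  [  0,   0,   0,   0]
Pivot columns: 1 → 1 pivot.
rank(A) = 1, so nullity(A) = 4 - 1 = 3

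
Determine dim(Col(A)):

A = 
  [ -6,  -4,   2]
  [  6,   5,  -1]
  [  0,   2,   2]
Row reduce:
R2 → R2 + (1)·R1
R3 → R3 - (2)·R2
REF = 
  [ -6,  -4,   2]
  [  0,   1,   1]
  [  0,   0,   0]
Pivot columns: 1, 2 → 2 pivots.
dim(Col(A)) = number of pivot columns = 2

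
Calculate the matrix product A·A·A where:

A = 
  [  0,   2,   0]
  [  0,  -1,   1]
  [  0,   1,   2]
A² = A·A:
A²[1,1] = (0)(0) + (2)(0) + (0)(0) = 0
A²[1,2] = (0)(2) + (2)(-1) + (0)(1) = -2
A²[1,3] = (0)(0) + (2)(1) + (0)(2) = 2
A²[2,1] = (0)(0) + (-1)(0) + (1)(0) = 0
A²[2,2] = (0)(2) + (-1)(-1) + (1)(1) = 2
A²[2,3] = (0)(0) + (-1)(1) + (1)(2) = 1
A²[3,1] = (0)(0) + (1)(0) + (2)(0) = 0
A²[3,2] = (0)(2) + (1)(-1) + (2)(1) = 1
A²[3,3] = (0)(0) + (1)(1) + (2)(2) = 5
A² = 
  [  0,  -2,   2]
  [  0,   2,   1]
  [  0,   1,   5]

A^3 = A^2·A:
A^3[1,1] = (0)(0) + (-2)(0) + (2)(0) = 0
A^3[1,2] = (0)(2) + (-2)(-1) + (2)(1) = 4
A^3[1,3] = (0)(0) + (-2)(1) + (2)(2) = 2
A^3[2,1] = (0)(0) + (2)(0) + (1)(0) = 0
A^3[2,2] = (0)(2) + (2)(-1) + (1)(1) = -1
A^3[2,3] = (0)(0) + (2)(1) + (1)(2) = 4
A^3[3,1] = (0)(0) + (1)(0) + (5)(0) = 0
A^3[3,2] = (0)(2) + (1)(-1) + (5)(1) = 4
A^3[3,3] = (0)(0) + (1)(1) + (5)(2) = 11
A^3 = 
  [  0,   4,   2]
  [  0,  -1,   4]
  [  0,   4,  11]

Therefore
A^3 = 
  [  0,   4,   2]
  [  0,  -1,   4]
  [  0,   4,  11]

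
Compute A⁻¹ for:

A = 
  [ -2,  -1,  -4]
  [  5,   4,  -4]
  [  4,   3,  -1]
det(A) = (-2)·((4)(-1) - (-4)(3)) - (-1)·((5)(-1) - (-4)(4)) + (-4)·((5)(3) - (4)(4))
  = (-2)(8) - (-1)(11) + (-4)(-1)
  = -1
det(A) = -1 ≠ 0, so A is invertible.

Cofactors Cᵢⱼ = (-1)ⁱ⁺ʲ·Mᵢⱼ:
C = 
  [  8, -11,  -1]
  [-13,  18,   2]
  [ 20, -28,  -3]

adj(A) = Cᵀ:
adj(A) = 
  [  8, -13,  20]
  [-11,  18, -28]
  [ -1,   2,  -3]

A⁻¹ = (-1) · adj(A):
A⁻¹ = 
  [ -8,  13, -20]
  [ 11, -18,  28]
  [  1,  -2,   3]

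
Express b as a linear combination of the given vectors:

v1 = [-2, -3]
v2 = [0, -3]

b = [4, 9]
c1 = -2, c2 = -1

b = -2·v1 + -1·v2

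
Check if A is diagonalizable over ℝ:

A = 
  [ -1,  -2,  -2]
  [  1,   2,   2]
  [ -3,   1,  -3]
Yes

Characteristic polynomial: det(λI - A) = λ³ + 2λ² - 11λ
The constant term is 0, so λ = 0 is a root: p(λ) = λ(λ² + 2λ - 11)
λ² + 2λ - 11 = 0  ⇒  λ = (-2 ± √((2)² - 4·(-11)))/2 = (-2 ± √(48))/2
  = -1 + 2√3,  -1 - 2√3
Eigenvalues: 0, -1 + 2√3, -1 - 2√3  (≈ 0, 2.464, -4.464)
The two irrational eigenvalues are distinct (simple), so each has alg. mult. = geom. mult. = 1.
λ=0: alg. mult. = 1, geom. mult. = 3 - rank(A - (0)I) = 3 - 2 = 1
Sum of geometric multiplicities equals n, so A has n independent eigenvectors.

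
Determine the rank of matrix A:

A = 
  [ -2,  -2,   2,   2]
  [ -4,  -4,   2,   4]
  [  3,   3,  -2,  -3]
rank(A) = 2

Row reduce:
R2 → R2 - (2)·R1
R3 → R3 + (3/2)·R1
R3 → R3 + (1/2)·R2
REF = 
  [ -2,  -2,   2,   2]
  [  0,   0,  -2,   0]
  [  0,   0,   0,   0]
Pivot columns: 1, 3 → 2 pivots.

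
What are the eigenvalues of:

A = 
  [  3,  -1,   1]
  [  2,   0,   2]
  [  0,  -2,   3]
Characteristic polynomial: det(λI - A) = λ³ - 6λ² + 15λ - 14
Testing integer divisors of the constant term: p(2) = 0, so (λ - 2) is a factor:
p(λ) = (λ - 2)(λ² - 4λ + 7)
λ² - 4λ + 7 = 0  ⇒  λ = (4 ± √((-4)² - 4·(7)))/2 = (4 ± √(-12))/2
  = 2 + i√3,  2 - i√3

λ = 2, 2 + i√3, 2 - i√3  (≈ 2, 2 + 1.732i, 2 - 1.732i)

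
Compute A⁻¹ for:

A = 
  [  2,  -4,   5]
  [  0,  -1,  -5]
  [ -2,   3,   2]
det(A) = (2)·((-1)(2) - (-5)(3)) - (-4)·((0)(2) - (-5)(-2)) + (5)·((0)(3) - (-1)(-2))
  = (2)(13) - (-4)(-10) + (5)(-2)
  = -24
det(A) = -24 ≠ 0, so A is invertible.

Cofactors Cᵢⱼ = (-1)ⁱ⁺ʲ·Mᵢⱼ:
C = 
  [ 13,  10,  -2]
  [ 23,  14,   2]
  [ 25,  10,  -2]

adj(A) = Cᵀ:
adj(A) = 
  [ 13,  23,  25]
  [ 10,  14,  10]
  [ -2,   2,  -2]

A⁻¹ = (-1/24) · adj(A):
A⁻¹ = 
  [-13/24, -23/24, -25/24]
  [ -5/12,  -7/12,  -5/12]
  [  1/12,  -1/12,   1/12]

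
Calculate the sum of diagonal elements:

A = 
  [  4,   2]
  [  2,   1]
5

tr(A) = 4 + 1 = 5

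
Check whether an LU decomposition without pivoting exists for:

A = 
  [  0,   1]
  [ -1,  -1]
No.
A[1,1] = 0 but A[2,1] = -1 ≠ 0. Any LU with L unit lower triangular has (LU)[1,1] = U[1,1] and (LU)[2,1] = L[2,1]·U[1,1]; matching A forces U[1,1] = 0, which then forces (LU)[2,1] = 0 ≠ -1. A row swap (pivoting) is required.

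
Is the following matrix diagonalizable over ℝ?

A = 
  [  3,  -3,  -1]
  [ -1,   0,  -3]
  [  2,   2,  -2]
No

Characteristic polynomial: det(λI - A) = λ³ - λ² - λ - 44
Testing integer divisors of the constant term: p(4) = 0, so (λ - 4) is a factor:
p(λ) = (λ - 4)(λ² + 3λ + 11)
λ² + 3λ + 11 = 0  ⇒  λ = (-3 ± √((3)² - 4·(11)))/2 = (-3 ± √(-35))/2
  = (-3 + i√35)/2,  (-3 - i√35)/2
Eigenvalues: 4, (-3 + i√35)/2, (-3 - i√35)/2  (≈ 4, -1.5 + 2.958i, -1.5 - 2.958i)
Has complex eigenvalues (not diagonalizable over ℝ).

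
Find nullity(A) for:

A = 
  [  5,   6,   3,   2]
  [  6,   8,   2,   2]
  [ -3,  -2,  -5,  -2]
nullity(A) = 2

Row reduce:
R2 → R2 - (6/5)·R1
R3 → R3 + (3/5)·R1
R3 → R3 - (2)·R2
REF = 
  [   5,    6,    3,    2]
  [   0,  4/5, -8/5, -2/5]
  [   0,    0,    0,    0]
Pivot columns: 1, 2 → 2 pivots.
rank(A) = 2, so nullity(A) = 4 - 2 = 2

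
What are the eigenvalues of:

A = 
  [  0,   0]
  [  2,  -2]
tr(A) = -2, det(A) = 0
Characteristic polynomial: λ² - tr(A)λ + det(A) = λ² + 2λ
λ² + 2λ = λ(λ + 2)

λ = 0, -2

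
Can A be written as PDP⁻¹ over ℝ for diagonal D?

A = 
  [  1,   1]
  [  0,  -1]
Yes

tr(A) = 0, det(A) = -1
Characteristic polynomial: λ² - tr(A)λ + det(A) = λ² - 1
λ² - 1 = (λ + 1)(λ - 1)
Eigenvalues: 1, -1
λ=-1: alg. mult. = 1, geom. mult. = 2 - rank(A - (-1)I) = 2 - 1 = 1
λ=1: alg. mult. = 1, geom. mult. = 2 - rank(A - (1)I) = 2 - 1 = 1
Sum of geometric multiplicities equals n, so A has n independent eigenvectors.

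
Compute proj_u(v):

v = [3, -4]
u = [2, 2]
proj_u(v) = [-1/2, -1/2]

v·u = (3)(2) + (-4)(2) = -2
u·u = (2)² + (2)² = 8
proj_u(v) = (v·u / u·u) × u = (-2/8) × u = (-1/4) × u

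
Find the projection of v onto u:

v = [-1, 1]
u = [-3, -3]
v·u = (-1)(-3) + (1)(-3) = 0
u·u = (-3)² + (-3)² = 18
proj_u(v) = (v·u / u·u) × u = (0/18) × u = (0) × u

proj_u(v) = [0, 0]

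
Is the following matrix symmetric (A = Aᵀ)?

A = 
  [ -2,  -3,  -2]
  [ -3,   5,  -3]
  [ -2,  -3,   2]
Yes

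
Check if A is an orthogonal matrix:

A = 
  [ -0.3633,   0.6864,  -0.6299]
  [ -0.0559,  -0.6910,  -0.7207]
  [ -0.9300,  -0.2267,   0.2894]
Yes

AᵀA = 
  [  1,   0.0001,   0]
  [  0.0001,   1,   0]
  [  0,   0,   0.9999]
≈ I (equal to I up to the 4-dp rounding of the entries)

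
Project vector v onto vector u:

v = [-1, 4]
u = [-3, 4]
v·u = (-1)(-3) + (4)(4) = 19
u·u = (-3)² + (4)² = 25
proj_u(v) = (v·u / u·u) × u = (19/25) × u

proj_u(v) = [-57/25, 76/25]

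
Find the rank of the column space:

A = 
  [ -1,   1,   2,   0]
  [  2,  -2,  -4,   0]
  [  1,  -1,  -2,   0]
dim(Col(A)) = 1

Row reduce:
R2 → R2 + (2)·R1
R3 → R3 + (1)·R1
REF = 
  [ -1,   1,   2,   0]
  [  0,   0,   0,   0]
  [  0,   0,   0,   0]
Pivot columns: 1 → 1 pivot.
dim(Col(A)) = number of pivot columns = 1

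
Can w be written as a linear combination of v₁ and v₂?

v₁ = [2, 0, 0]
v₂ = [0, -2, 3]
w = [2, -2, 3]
Yes

Form the augmented matrix and row-reduce:
[v₁|v₂|w] = 
  [  2,   0,   2]
  [  0,  -2,  -2]
  [  0,   3,   3]
R3 → R3 + (3/2)·R2
REF = 
  [  2,   0,   2]
  [  0,  -2,  -2]
  [  0,   0,   0]

No row of the form [0 0 | nonzero], so the system is consistent. Back-substitution gives c₁ = 1, c₂ = 1: w = (1)·v₁ + (1)·v₂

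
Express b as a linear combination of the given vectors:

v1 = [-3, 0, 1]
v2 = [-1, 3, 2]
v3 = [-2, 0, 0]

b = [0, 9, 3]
c1 = -3, c2 = 3, c3 = 3

b = -3·v1 + 3·v2 + 3·v3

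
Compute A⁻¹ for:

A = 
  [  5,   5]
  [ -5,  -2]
det(A) = (5)(-2) - (5)(-5) = 15
For a 2×2 matrix, A⁻¹ = (1/det(A)) · [[d, -b], [-c, a]]
    = (1/15) · [[-2, -5], [5, 5]]

A⁻¹ = 
  [-2/15,  -1/3]
  [  1/3,   1/3]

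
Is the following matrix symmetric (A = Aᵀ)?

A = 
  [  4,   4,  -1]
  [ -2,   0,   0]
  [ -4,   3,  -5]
No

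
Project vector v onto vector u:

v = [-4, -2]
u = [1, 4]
v·u = (-4)(1) + (-2)(4) = -12
u·u = (1)² + (4)² = 17
proj_u(v) = (v·u / u·u) × u = (-12/17) × u

proj_u(v) = [-12/17, -48/17]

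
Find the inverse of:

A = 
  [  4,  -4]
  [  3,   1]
det(A) = (4)(1) - (-4)(3) = 16
For a 2×2 matrix, A⁻¹ = (1/det(A)) · [[d, -b], [-c, a]]
    = (1/16) · [[1, 4], [-3, 4]]

A⁻¹ = 
  [ 1/16,   1/4]
  [-3/16,   1/4]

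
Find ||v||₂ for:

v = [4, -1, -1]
4.243

||v||₂ = √((4)² + (-1)² + (-1)²) = √18 = 4.243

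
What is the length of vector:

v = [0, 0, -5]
5

||v||₂ = √((0)² + (0)² + (-5)²) = √25 = 5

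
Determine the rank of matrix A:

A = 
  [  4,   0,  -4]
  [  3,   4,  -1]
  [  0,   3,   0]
Row reduce:
R2 → R2 - (3/4)·R1
R3 → R3 - (3/4)·R2
REF = 
  [   4,    0,   -4]
  [   0,    4,    2]
  [   0,    0, -3/2]
Pivot columns: 1, 2, 3 → 3 pivots.

rank(A) = 3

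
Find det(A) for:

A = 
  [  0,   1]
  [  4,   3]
For a 2×2 matrix, det = ad - bc = (0)(3) - (1)(4) = -4

det(A) = -4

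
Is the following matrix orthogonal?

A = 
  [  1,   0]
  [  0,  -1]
Yes

AᵀA = 
  [  1,   0]
  [  0,   1]
= I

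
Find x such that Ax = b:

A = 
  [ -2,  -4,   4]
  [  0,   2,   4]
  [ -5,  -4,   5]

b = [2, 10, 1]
Row reduce the augmented matrix [A|b]:
R3 → R3 - (5/2)·R1
R3 → R3 - (3)·R2
REF = 
  [ -2,  -4,   4,   2]
  [  0,   2,   4,  10]
  [  0,   0, -17, -34]

Back-substitution:
x₃ = (-34) / (-17) = 2
x₂ = (10 - (4)(2)) / 2 = 1
x₁ = (2 - (-4)(1) - (4)(2)) / (-2) = 1

x = [1, 1, 2]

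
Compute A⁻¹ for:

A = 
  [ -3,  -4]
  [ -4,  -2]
det(A) = (-3)(-2) - (-4)(-4) = -10
For a 2×2 matrix, A⁻¹ = (1/det(A)) · [[d, -b], [-c, a]]
    = (-1/10) · [[-2, 4], [4, -3]]

A⁻¹ = 
  [ 1/5, -2/5]
  [-2/5, 3/10]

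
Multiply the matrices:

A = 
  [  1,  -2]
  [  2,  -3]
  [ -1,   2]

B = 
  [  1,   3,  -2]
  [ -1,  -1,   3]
AB = 
  [  3,   5,  -8]
  [  5,   9, -13]
  [ -3,  -5,   8]

A is 3×2 and B is 2×3, so AB is 3×3. Each entry is (row of A)·(column of B):
AB[1,1] = (1)(1) + (-2)(-1) = 3
AB[1,2] = (1)(3) + (-2)(-1) = 5
AB[1,3] = (1)(-2) + (-2)(3) = -8
AB[2,1] = (2)(1) + (-3)(-1) = 5
AB[2,2] = (2)(3) + (-3)(-1) = 9
AB[2,3] = (2)(-2) + (-3)(3) = -13
AB[3,1] = (-1)(1) + (2)(-1) = -3
AB[3,2] = (-1)(3) + (2)(-1) = -5
AB[3,3] = (-1)(-2) + (2)(3) = 8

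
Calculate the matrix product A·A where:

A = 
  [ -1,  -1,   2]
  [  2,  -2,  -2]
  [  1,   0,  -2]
A² = A·A:
A²[1,1] = (-1)(-1) + (-1)(2) + (2)(1) = 1
A²[1,2] = (-1)(-1) + (-1)(-2) + (2)(0) = 3
A²[1,3] = (-1)(2) + (-1)(-2) + (2)(-2) = -4
A²[2,1] = (2)(-1) + (-2)(2) + (-2)(1) = -8
A²[2,2] = (2)(-1) + (-2)(-2) + (-2)(0) = 2
A²[2,3] = (2)(2) + (-2)(-2) + (-2)(-2) = 12
A²[3,1] = (1)(-1) + (0)(2) + (-2)(1) = -3
A²[3,2] = (1)(-1) + (0)(-2) + (-2)(0) = -1
A²[3,3] = (1)(2) + (0)(-2) + (-2)(-2) = 6
A² = 
  [  1,   3,  -4]
  [ -8,   2,  12]
  [ -3,  -1,   6]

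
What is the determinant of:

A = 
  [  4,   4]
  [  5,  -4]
For a 2×2 matrix, det = ad - bc = (4)(-4) - (4)(5) = -36

det(A) = -36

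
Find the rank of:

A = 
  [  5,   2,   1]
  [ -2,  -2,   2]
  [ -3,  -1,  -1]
Row reduce:
R2 → R2 + (2/5)·R1
R3 → R3 + (3/5)·R1
R3 → R3 + (1/6)·R2
REF = 
  [   5,    2,    1]
  [   0, -6/5, 12/5]
  [   0,    0,    0]
Pivot columns: 1, 2 → 2 pivots.

rank(A) = 2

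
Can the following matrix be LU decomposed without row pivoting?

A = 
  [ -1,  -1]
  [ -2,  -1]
Yes.
A[1,1] = -1 ≠ 0, so Gaussian elimination proceeds without a row swap: multiplier ℓ₂₁ = (-2)/(-1) = 2, and U[2,2] = -1 - (2)(-1) = 1.
L = 
  [  1,   0]
  [  2,   1]
U = 
  [ -1,  -1]
  [  0,   1]
Check row 2 of LU: [(2)(-1), (2)(-1) + 1] = [-2, -1] = row 2 of A ✓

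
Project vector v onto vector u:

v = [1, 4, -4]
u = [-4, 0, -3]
v·u = (1)(-4) + (4)(0) + (-4)(-3) = 8
u·u = (-4)² + (0)² + (-3)² = 25
proj_u(v) = (v·u / u·u) × u = (8/25) × u

proj_u(v) = [-32/25, 0, -24/25]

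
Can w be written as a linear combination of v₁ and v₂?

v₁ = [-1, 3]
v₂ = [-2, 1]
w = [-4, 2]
Yes

Form the augmented matrix and row-reduce:
[v₁|v₂|w] = 
  [ -1,  -2,  -4]
  [  3,   1,   2]
R2 → R2 + (3)·R1
REF = 
  [ -1,  -2,  -4]
  [  0,  -5, -10]

No row of the form [0 0 | nonzero], so the system is consistent. Back-substitution gives c₁ = 0, c₂ = 2: w = (0)·v₁ + (2)·v₂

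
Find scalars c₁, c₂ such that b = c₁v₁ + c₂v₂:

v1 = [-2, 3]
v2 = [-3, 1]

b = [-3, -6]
c1 = -3, c2 = 3

b = -3·v1 + 3·v2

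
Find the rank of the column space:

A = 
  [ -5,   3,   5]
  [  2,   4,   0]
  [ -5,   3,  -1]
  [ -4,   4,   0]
Row reduce:
R2 → R2 + (2/5)·R1
R3 → R3 - (1)·R1
R4 → R4 - (4/5)·R1
R4 → R4 - (4/13)·R2
R4 → R4 - (10/13)·R3
REF = 
  [  -5,    3,    5]
  [   0, 26/5,    2]
  [   0,    0,   -6]
  [   0,    0,    0]
Pivot columns: 1, 2, 3 → 3 pivots.
dim(Col(A)) = number of pivot columns = 3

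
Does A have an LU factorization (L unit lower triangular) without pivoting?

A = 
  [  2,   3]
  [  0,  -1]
Yes.
A[1,1] = 2 ≠ 0, so Gaussian elimination proceeds without a row swap: multiplier ℓ₂₁ = (0)/(2) = 0, and U[2,2] = -1 - (0)(3) = -1.
L = 
  [  1,   0]
  [  0,   1]
U = 
  [  2,   3]
  [  0,  -1]
Check row 2 of LU: [(0)(2), (0)(3) + (-1)] = [0, -1] = row 2 of A ✓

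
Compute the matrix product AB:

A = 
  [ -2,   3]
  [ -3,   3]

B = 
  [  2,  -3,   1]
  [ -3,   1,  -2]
A is 2×2 and B is 2×3, so AB is 2×3. Each entry is (row of A)·(column of B):
AB[1,1] = (-2)(2) + (3)(-3) = -13
AB[1,2] = (-2)(-3) + (3)(1) = 9
AB[1,3] = (-2)(1) + (3)(-2) = -8
AB[2,1] = (-3)(2) + (3)(-3) = -15
AB[2,2] = (-3)(-3) + (3)(1) = 12
AB[2,3] = (-3)(1) + (3)(-2) = -9

AB = 
  [-13,   9,  -8]
  [-15,  12,  -9]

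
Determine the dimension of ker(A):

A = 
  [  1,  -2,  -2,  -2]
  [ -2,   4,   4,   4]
nullity(A) = 3

Row reduce:
R2 → R2 + (2)·R1
REF = 
  [  1,  -2,  -2,  -2]
  [  0,   0,   0,   0]
Pivot columns: 1 → 1 pivot.
rank(A) = 1, so nullity(A) = 4 - 1 = 3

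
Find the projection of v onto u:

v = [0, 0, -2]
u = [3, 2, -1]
v·u = (0)(3) + (0)(2) + (-2)(-1) = 2
u·u = (3)² + (2)² + (-1)² = 14
proj_u(v) = (v·u / u·u) × u = (2/14) × u = (1/7) × u

proj_u(v) = [3/7, 2/7, -1/7]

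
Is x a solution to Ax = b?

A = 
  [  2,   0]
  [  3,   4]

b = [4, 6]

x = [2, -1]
No

Ax = [4, 2] ≠ b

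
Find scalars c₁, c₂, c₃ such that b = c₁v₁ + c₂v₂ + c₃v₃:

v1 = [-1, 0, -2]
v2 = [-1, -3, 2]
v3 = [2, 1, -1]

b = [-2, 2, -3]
c1 = 1, c2 = -1, c3 = -1

b = 1·v1 + -1·v2 + -1·v3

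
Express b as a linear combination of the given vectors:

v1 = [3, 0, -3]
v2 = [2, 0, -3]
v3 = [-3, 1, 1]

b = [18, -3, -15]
c1 = 1, c2 = 3, c3 = -3

b = 1·v1 + 3·v2 + -3·v3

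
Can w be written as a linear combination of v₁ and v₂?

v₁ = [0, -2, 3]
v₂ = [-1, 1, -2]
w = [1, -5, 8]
Yes

Form the augmented matrix and row-reduce:
[v₁|v₂|w] = 
  [  0,  -1,   1]
  [ -2,   1,  -5]
  [  3,  -2,   8]
Swap R1 ↔ R2
R3 → R3 + (3/2)·R1
R3 → R3 - (1/2)·R2
REF = 
  [ -2,   1,  -5]
  [  0,  -1,   1]
  [  0,   0,   0]

No row of the form [0 0 | nonzero], so the system is consistent. Back-substitution gives c₁ = 2, c₂ = -1: w = (2)·v₁ + (-1)·v₂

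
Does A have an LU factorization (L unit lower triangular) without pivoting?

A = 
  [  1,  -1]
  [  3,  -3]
Yes.
A[1,1] = 1 ≠ 0, so Gaussian elimination proceeds without a row swap: multiplier ℓ₂₁ = (3)/(1) = 3, and U[2,2] = -3 - (3)(-1) = 0.
L = 
  [  1,   0]
  [  3,   1]
U = 
  [  1,  -1]
  [  0,   0]
Check row 2 of LU: [(3)(1), (3)(-1) + 0] = [3, -3] = row 2 of A ✓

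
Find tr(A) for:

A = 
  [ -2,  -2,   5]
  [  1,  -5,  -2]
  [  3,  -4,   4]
-3

tr(A) = -2 + -5 + 4 = -3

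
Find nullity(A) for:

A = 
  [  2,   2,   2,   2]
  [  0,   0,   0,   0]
nullity(A) = 3

Row reduce:
(no row operations needed)
REF = 
  [  2,   2,   2,   2]
  [  0,   0,   0,   0]
Pivot columns: 1 → 1 pivot.
rank(A) = 1, so nullity(A) = 4 - 1 = 3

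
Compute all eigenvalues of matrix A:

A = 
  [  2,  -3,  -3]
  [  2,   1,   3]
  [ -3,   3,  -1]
Characteristic polynomial: det(λI - A) = λ³ - 2λ² - 13λ + 26
Testing integer divisors of the constant term: p(2) = 0, so (λ - 2) is a factor:
p(λ) = (λ - 2)(λ² - 13)
λ² - 13 = 0  ⇒  λ = (0 ± √((0)² - 4·(-13)))/2 = (0 ± √(52))/2
  = √13,  -√13

λ = 2, √13, -√13  (≈ 2, 3.606, -3.606)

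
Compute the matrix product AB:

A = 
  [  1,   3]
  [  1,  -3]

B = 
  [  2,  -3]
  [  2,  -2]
AB = 
  [  8,  -9]
  [ -4,   3]

A is 2×2 and B is 2×2, so AB is 2×2. Each entry is (row of A)·(column of B):
AB[1,1] = (1)(2) + (3)(2) = 8
AB[1,2] = (1)(-3) + (3)(-2) = -9
AB[2,1] = (1)(2) + (-3)(2) = -4
AB[2,2] = (1)(-3) + (-3)(-2) = 3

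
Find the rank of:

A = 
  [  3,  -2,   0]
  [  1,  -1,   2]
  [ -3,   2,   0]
rank(A) = 2

Row reduce:
R2 → R2 - (1/3)·R1
R3 → R3 + (1)·R1
REF = 
  [   3,   -2,    0]
  [   0, -1/3,    2]
  [   0,    0,    0]
Pivot columns: 1, 2 → 2 pivots.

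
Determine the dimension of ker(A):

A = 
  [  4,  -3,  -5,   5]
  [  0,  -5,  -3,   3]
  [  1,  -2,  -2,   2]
nullity(A) = 2

Row reduce:
R3 → R3 - (1/4)·R1
R3 → R3 - (1/4)·R2
REF = 
  [  4,  -3,  -5,   5]
  [  0,  -5,  -3,   3]
  [  0,   0,   0,   0]
Pivot columns: 1, 2 → 2 pivots.
rank(A) = 2, so nullity(A) = 4 - 2 = 2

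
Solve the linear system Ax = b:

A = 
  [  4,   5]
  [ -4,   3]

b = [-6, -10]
x = [1, -2]

Row reduce the augmented matrix [A|b]:
R2 → R2 + (1)·R1
REF = 
  [  4,   5,  -6]
  [  0,   8, -16]

Back-substitution:
x₂ = (-16) / 8 = -2
x₁ = (-6 - (5)(-2)) / 4 = 1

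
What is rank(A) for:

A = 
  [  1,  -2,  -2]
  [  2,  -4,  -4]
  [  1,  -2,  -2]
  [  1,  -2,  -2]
Row reduce:
R2 → R2 - (2)·R1
R3 → R3 - (1)·R1
R4 → R4 - (1)·R1
REF = 
  [  1,  -2,  -2]
  [  0,   0,   0]
  [  0,   0,   0]
  [  0,   0,   0]
Pivot columns: 1 → 1 pivot.

rank(A) = 1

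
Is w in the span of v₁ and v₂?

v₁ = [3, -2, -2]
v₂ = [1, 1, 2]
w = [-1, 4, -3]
No

Form the augmented matrix and row-reduce:
[v₁|v₂|w] = 
  [  3,   1,  -1]
  [ -2,   1,   4]
  [ -2,   2,  -3]
R2 → R2 + (2/3)·R1
R3 → R3 + (2/3)·R1
R3 → R3 - (8/5)·R2
REF = 
  [   3,    1,   -1]
  [   0,  5/3, 10/3]
  [   0,    0,   -9]

Row 3 reads [0 0 | -9], i.e. 0 = -9, so the system is inconsistent and w ∉ span{v₁, v₂}.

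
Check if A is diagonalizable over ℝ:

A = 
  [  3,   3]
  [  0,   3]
No

tr(A) = 6, det(A) = 9
Characteristic polynomial: λ² - tr(A)λ + det(A) = λ² - 6λ + 9
λ² - 6λ + 9 = (λ - 3)²
Eigenvalues: 3, 3
λ=3: alg. mult. = 2, geom. mult. = 2 - rank(A - (3)I) = 2 - 1 = 1
Sum of geometric multiplicities = 1 < n = 2, so there aren't enough independent eigenvectors.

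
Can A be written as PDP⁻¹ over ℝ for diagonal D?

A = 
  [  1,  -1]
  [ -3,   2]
Yes

tr(A) = 3, det(A) = -1
Characteristic polynomial: λ² - tr(A)λ + det(A) = λ² - 3λ - 1
λ² - 3λ - 1 = 0  ⇒  λ = (3 ± √((-3)² - 4·(-1)))/2 = (3 ± √(13))/2
  = (3 + √13)/2,  (3 - √13)/2
Eigenvalues: (3 + √13)/2, (3 - √13)/2  (≈ 3.303, -0.3028)
The two irrational eigenvalues are distinct (simple), so each has alg. mult. = geom. mult. = 1.
Sum of geometric multiplicities equals n, so A has n independent eigenvectors.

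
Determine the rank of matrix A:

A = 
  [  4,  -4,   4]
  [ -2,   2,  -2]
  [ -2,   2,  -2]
rank(A) = 1

Row reduce:
R2 → R2 + (1/2)·R1
R3 → R3 + (1/2)·R1
REF = 
  [  4,  -4,   4]
  [  0,   0,   0]
  [  0,   0,   0]
Pivot columns: 1 → 1 pivot.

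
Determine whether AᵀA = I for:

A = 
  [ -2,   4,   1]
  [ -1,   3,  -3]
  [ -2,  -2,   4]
No

AᵀA = 
  [  9,  -7,  -7]
  [ -7,  29, -13]
  [ -7, -13,  26]
≠ I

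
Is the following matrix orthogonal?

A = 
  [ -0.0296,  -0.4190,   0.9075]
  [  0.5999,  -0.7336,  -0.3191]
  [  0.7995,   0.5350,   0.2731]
Yes

AᵀA = 
  [  1,   0,   0.0001]
  [  0,   1,   0]
  [  0.0001,   0,   1]
≈ I (equal to I up to the 4-dp rounding of the entries)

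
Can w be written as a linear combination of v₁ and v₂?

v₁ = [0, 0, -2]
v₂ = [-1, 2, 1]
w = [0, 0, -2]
Yes

Form the augmented matrix and row-reduce:
[v₁|v₂|w] = 
  [  0,  -1,   0]
  [  0,   2,   0]
  [ -2,   1,  -2]
Swap R1 ↔ R3
R3 → R3 + (1/2)·R2
REF = 
  [ -2,   1,  -2]
  [  0,   2,   0]
  [  0,   0,   0]

No row of the form [0 0 | nonzero], so the system is consistent. Back-substitution gives c₁ = 1, c₂ = 0: w = (1)·v₁ + (0)·v₂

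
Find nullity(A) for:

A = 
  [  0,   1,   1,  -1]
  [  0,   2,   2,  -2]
nullity(A) = 3

Row reduce:
R2 → R2 - (2)·R1
REF = 
  [  0,   1,   1,  -1]
  [  0,   0,   0,   0]
Pivot columns: 2 → 1 pivot.
rank(A) = 1, so nullity(A) = 4 - 1 = 3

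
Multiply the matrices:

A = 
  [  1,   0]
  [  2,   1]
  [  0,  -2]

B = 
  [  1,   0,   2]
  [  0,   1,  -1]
AB = 
  [  1,   0,   2]
  [  2,   1,   3]
  [  0,  -2,   2]

A is 3×2 and B is 2×3, so AB is 3×3. Each entry is (row of A)·(column of B):
AB[1,1] = (1)(1) + (0)(0) = 1
AB[1,2] = (1)(0) + (0)(1) = 0
AB[1,3] = (1)(2) + (0)(-1) = 2
AB[2,1] = (2)(1) + (1)(0) = 2
AB[2,2] = (2)(0) + (1)(1) = 1
AB[2,3] = (2)(2) + (1)(-1) = 3
AB[3,1] = (0)(1) + (-2)(0) = 0
AB[3,2] = (0)(0) + (-2)(1) = -2
AB[3,3] = (0)(2) + (-2)(-1) = 2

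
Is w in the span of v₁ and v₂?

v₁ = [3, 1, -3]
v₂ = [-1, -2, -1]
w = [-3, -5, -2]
No

Form the augmented matrix and row-reduce:
[v₁|v₂|w] = 
  [  3,  -1,  -3]
  [  1,  -2,  -5]
  [ -3,  -1,  -2]
R2 → R2 - (1/3)·R1
R3 → R3 + (1)·R1
R3 → R3 - (6/5)·R2
REF = 
  [   3,   -1,   -3]
  [   0, -5/3,   -4]
  [   0,    0, -1/5]

Row 3 reads [0 0 | -1/5], i.e. 0 = -1/5, so the system is inconsistent and w ∉ span{v₁, v₂}.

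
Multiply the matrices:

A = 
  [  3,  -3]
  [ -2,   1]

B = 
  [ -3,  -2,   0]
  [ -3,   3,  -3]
AB = 
  [  0, -15,   9]
  [  3,   7,  -3]

A is 2×2 and B is 2×3, so AB is 2×3. Each entry is (row of A)·(column of B):
AB[1,1] = (3)(-3) + (-3)(-3) = 0
AB[1,2] = (3)(-2) + (-3)(3) = -15
AB[1,3] = (3)(0) + (-3)(-3) = 9
AB[2,1] = (-2)(-3) + (1)(-3) = 3
AB[2,2] = (-2)(-2) + (1)(3) = 7
AB[2,3] = (-2)(0) + (1)(-3) = -3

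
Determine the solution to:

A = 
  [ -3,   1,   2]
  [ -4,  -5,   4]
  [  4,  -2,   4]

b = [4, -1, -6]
Row reduce the augmented matrix [A|b]:
R2 → R2 - (4/3)·R1
R3 → R3 + (4/3)·R1
R3 → R3 - (2/19)·R2
REF = 
  [    -3,      1,      2,      4]
  [     0,  -19/3,    4/3,  -19/3]
  [     0,      0, 124/19,      0]

Back-substitution:
x₃ = 0 / (124/19) = 0
x₂ = (-19/3 - (4/3)(0)) / (-19/3) = 1
x₁ = (4 - (1)(1) - (2)(0)) / (-3) = -1

x = [-1, 1, 0]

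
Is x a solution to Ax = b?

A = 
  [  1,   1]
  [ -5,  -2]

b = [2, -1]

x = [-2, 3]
No

Ax = [1, 4] ≠ b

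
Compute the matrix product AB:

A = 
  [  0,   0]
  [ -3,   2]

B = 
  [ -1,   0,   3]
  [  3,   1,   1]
A is 2×2 and B is 2×3, so AB is 2×3. Each entry is (row of A)·(column of B):
AB[1,1] = (0)(-1) + (0)(3) = 0
AB[1,2] = (0)(0) + (0)(1) = 0
AB[1,3] = (0)(3) + (0)(1) = 0
AB[2,1] = (-3)(-1) + (2)(3) = 9
AB[2,2] = (-3)(0) + (2)(1) = 2
AB[2,3] = (-3)(3) + (2)(1) = -7

AB = 
  [  0,   0,   0]
  [  9,   2,  -7]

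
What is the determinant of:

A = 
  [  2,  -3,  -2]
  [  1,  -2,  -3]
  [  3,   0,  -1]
16

Cofactor expansion along row 1:
det(A) = (2)·((-2)(-1) - (-3)(0)) - (-3)·((1)(-1) - (-3)(3)) + (-2)·((1)(0) - (-2)(3))
  = (2)(2) - (-3)(8) + (-2)(6)
  = 16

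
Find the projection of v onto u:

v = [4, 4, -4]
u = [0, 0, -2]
v·u = (4)(0) + (4)(0) + (-4)(-2) = 8
u·u = (0)² + (0)² + (-2)² = 4
proj_u(v) = (v·u / u·u) × u = (8/4) × u = (2) × u

proj_u(v) = [0, 0, -4]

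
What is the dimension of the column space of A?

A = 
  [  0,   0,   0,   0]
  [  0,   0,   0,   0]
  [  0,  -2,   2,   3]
Row reduce:
Swap R1 ↔ R3
REF = 
  [  0,  -2,   2,   3]
  [  0,   0,   0,   0]
  [  0,   0,   0,   0]
Pivot columns: 2 → 1 pivot.
dim(Col(A)) = number of pivot columns = 1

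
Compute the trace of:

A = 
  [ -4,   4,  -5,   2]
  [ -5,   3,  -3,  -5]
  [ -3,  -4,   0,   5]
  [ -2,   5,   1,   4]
3

tr(A) = -4 + 3 + 0 + 4 = 3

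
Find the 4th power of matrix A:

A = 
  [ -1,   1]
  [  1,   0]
A^4 = 
  [  5,  -3]
  [ -3,   2]

A² = A·A:
A²[1,1] = (-1)(-1) + (1)(1) = 2
A²[1,2] = (-1)(1) + (1)(0) = -1
A²[2,1] = (1)(-1) + (0)(1) = -1
A²[2,2] = (1)(1) + (0)(0) = 1
A² = 
  [  2,  -1]
  [ -1,   1]

A^3 = A^2·A:
A^3[1,1] = (2)(-1) + (-1)(1) = -3
A^3[1,2] = (2)(1) + (-1)(0) = 2
A^3[2,1] = (-1)(-1) + (1)(1) = 2
A^3[2,2] = (-1)(1) + (1)(0) = -1
A^3 = 
  [ -3,   2]
  [  2,  -1]

A^4 = A^3·A:
A^4[1,1] = (-3)(-1) + (2)(1) = 5
A^4[1,2] = (-3)(1) + (2)(0) = -3
A^4[2,1] = (2)(-1) + (-1)(1) = -3
A^4[2,2] = (2)(1) + (-1)(0) = 2
A^4 = 
  [  5,  -3]
  [ -3,   2]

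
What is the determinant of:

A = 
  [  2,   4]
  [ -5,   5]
30

For a 2×2 matrix, det = ad - bc = (2)(5) - (4)(-5) = 30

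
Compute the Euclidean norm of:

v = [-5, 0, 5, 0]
7.071

||v||₂ = √((-5)² + (0)² + (5)² + (0)²) = √50 = 7.071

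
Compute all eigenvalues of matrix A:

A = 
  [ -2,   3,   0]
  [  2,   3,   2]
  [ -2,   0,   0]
Characteristic polynomial: det(λI - A) = λ³ - λ² - 12λ + 12
Testing integer divisors of the constant term: p(1) = 0, so (λ - 1) is a factor:
p(λ) = (λ - 1)(λ² - 12)
λ² - 12 = 0  ⇒  λ = (0 ± √((0)² - 4·(-12)))/2 = (0 ± √(48))/2
  = 2√3,  -2√3

λ = 1, 2√3, -2√3  (≈ 1, 3.464, -3.464)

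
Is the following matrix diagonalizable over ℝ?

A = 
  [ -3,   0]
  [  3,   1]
Yes

tr(A) = -2, det(A) = -3
Characteristic polynomial: λ² - tr(A)λ + det(A) = λ² + 2λ - 3
λ² + 2λ - 3 = (λ + 3)(λ - 1)
Eigenvalues: 1, -3
λ=-3: alg. mult. = 1, geom. mult. = 2 - rank(A - (-3)I) = 2 - 1 = 1
λ=1: alg. mult. = 1, geom. mult. = 2 - rank(A - (1)I) = 2 - 1 = 1
Sum of geometric multiplicities equals n, so A has n independent eigenvectors.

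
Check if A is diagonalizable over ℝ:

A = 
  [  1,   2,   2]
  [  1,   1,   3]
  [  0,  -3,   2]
No

Characteristic polynomial: det(λI - A) = λ³ - 4λ² + 12λ - 1
By the rational root theorem any rational root is an integer dividing 1; none of those is a root, so p(λ) has no rational roots and hence (being an irreducible cubic) no repeated roots.
Discriminant of the cubic: Δ = -4027
Δ < 0 ⇒ one real eigenvalue and a complex-conjugate pair: λ ≈ 1.957 + 2.799i, 1.957 - 2.799i, 0.08573
Has complex eigenvalues (not diagonalizable over ℝ).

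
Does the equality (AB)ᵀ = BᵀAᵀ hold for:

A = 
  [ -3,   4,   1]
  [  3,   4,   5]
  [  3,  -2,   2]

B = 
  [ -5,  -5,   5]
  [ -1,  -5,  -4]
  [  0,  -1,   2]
Yes

(AB)ᵀ = 
  [ 11, -19, -13]
  [ -6, -40,  -7]
  [-29,   9,  27]

BᵀAᵀ = 
  [ 11, -19, -13]
  [ -6, -40,  -7]
  [-29,   9,  27]

Both sides are equal — this is the standard identity (AB)ᵀ = BᵀAᵀ, which holds for all A, B.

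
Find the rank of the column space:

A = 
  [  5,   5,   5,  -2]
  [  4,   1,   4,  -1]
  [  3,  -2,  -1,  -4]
Row reduce:
R2 → R2 - (4/5)·R1
R3 → R3 - (3/5)·R1
R3 → R3 - (5/3)·R2
REF = 
  [    5,     5,     5,    -2]
  [    0,    -3,     0,   3/5]
  [    0,     0,    -4, -19/5]
Pivot columns: 1, 2, 3 → 3 pivots.
dim(Col(A)) = number of pivot columns = 3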